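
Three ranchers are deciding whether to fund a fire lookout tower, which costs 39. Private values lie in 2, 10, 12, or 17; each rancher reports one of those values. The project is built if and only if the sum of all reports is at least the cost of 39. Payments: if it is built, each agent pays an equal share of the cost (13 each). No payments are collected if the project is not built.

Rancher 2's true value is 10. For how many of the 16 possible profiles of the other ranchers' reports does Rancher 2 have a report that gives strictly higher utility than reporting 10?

Others report (12, 17): truth gives -3; report 2 gives 0 > -3. Violating.
Others report (17, 12): truth gives -3; report 2 gives 0 > -3. Violating.
Others report (17, 17): truth gives -3; report 2 gives 0 > -3. Violating.
Others report (2, 2): truth gives 0; no alternative beats it.
Others report (2, 10): truth gives 0; no alternative beats it.
(Checking all 16 profiles: 3 have a profitable deviation, 13 do not.)

3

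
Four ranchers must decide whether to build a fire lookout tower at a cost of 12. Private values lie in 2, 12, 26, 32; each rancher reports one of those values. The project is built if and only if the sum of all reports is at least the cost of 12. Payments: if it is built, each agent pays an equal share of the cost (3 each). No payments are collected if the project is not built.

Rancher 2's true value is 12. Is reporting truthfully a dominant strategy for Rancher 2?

Yes

Check each profile of the others' reports and compare truth against every alternative report.
Others report (2, 2, 2): truth gives 9, best alternative gives 9.
Others report (2, 2, 12): truth gives 9, best alternative gives 9.
Others report (2, 2, 26): truth gives 9, best alternative gives 9.
Others report (2, 2, 32): truth gives 9, best alternative gives 9.
Others report (2, 12, 2): truth gives 9, best alternative gives 9.
Others report (2, 12, 12): truth gives 9, best alternative gives 9.
(Remaining 58 profiles checked similarly; truth is weakly best in each.)
In every case the truthful report is at least as good as any alternative, so it is a dominant strategy.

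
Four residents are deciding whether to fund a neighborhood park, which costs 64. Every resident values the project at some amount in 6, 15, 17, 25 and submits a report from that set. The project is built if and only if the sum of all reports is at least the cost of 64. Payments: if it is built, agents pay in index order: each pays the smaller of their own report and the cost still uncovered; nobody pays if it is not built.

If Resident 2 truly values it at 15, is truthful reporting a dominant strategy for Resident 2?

Consider the case where Resident 1 reports 15, Resident 3 reports 25 and Resident 4 reports 25.
Truthful report 15: project built, pays 15, utility 15 - 15 = 0.
Report 6 instead: project built, pays 6, utility 15 - 6 = 9.
Since 9 > 0, reporting 6 is strictly better here, so truthful reporting is not dominant.

No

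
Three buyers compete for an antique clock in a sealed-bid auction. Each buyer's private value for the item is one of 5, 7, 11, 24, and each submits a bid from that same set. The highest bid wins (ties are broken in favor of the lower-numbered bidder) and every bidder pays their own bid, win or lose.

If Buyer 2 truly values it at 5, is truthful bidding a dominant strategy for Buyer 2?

No

Consider the case where Buyer 1 bids 5 and Buyer 3 bids 5.
Truthful bid 5: loses but pays 5, utility -5.
Bid 7 instead: wins, pays 7, utility 5 - 7 = -2.
Since -2 > -5, bidding 7 is strictly better here, so truthful bidding is not dominant.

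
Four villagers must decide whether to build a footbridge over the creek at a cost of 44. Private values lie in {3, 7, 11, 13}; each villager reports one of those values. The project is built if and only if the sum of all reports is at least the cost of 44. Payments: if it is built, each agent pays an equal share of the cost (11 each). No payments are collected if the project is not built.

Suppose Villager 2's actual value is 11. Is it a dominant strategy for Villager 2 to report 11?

Yes

Check each profile of the others' reports and compare truth against every alternative report.
Others report (3, 3, 3): truth gives 0, best alternative gives 0.
Others report (3, 3, 7): truth gives 0, best alternative gives 0.
Others report (3, 3, 11): truth gives 0, best alternative gives 0.
Others report (3, 3, 13): truth gives 0, best alternative gives 0.
Others report (3, 7, 3): truth gives 0, best alternative gives 0.
Others report (3, 7, 7): truth gives 0, best alternative gives 0.
(Remaining 58 profiles checked similarly; truth is weakly best in each.)
In every case the truthful report is at least as good as any alternative, so it is a dominant strategy.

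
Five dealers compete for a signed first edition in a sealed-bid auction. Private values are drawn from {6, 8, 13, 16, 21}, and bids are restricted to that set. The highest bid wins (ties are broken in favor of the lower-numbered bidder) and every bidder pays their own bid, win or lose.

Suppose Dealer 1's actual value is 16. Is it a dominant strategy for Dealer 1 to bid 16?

Consider the case where Dealer 2 bids 6, Dealer 3 bids 6, Dealer 4 bids 6 and Dealer 5 bids 6.
Truthful bid 16: wins, pays 16, utility 16 - 16 = 0.
Bid 6 instead: wins, pays 6, utility 16 - 6 = 10.
Since 10 > 0, bidding 6 is strictly better here, so truthful bidding is not dominant.

No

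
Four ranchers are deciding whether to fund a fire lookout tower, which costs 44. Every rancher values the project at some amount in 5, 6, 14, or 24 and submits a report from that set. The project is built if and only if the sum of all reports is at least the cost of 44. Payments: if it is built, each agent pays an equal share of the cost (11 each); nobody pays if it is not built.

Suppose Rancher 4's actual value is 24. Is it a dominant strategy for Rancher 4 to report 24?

Check each profile of the others' reports and compare truth against every alternative report.
Others report (5, 5, 14): truth gives 13, best alternative gives 0.
Others report (5, 6, 14): truth gives 13, best alternative gives 0.
Others report (5, 14, 5): truth gives 13, best alternative gives 0.
Others report (5, 14, 6): truth gives 13, best alternative gives 0.
Others report (6, 5, 14): truth gives 13, best alternative gives 0.
Others report (6, 6, 14): truth gives 13, best alternative gives 0.
(Remaining 58 profiles checked similarly; truth is weakly best in each.)
In every case the truthful report is at least as good as any alternative, so it is a dominant strategy.

Yes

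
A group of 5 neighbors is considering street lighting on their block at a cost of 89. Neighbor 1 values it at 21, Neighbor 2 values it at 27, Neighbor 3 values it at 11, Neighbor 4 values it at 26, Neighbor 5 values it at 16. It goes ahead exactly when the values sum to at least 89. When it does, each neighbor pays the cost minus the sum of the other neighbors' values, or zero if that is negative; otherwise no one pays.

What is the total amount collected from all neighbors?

Total value 101 ≥ cost 89, so it is built.
Neighbor 1: others sum to 80; max(0, 89 - 80) = 9.
Neighbor 2: others sum to 74; max(0, 89 - 74) = 15.
Neighbor 3: others sum to 90; max(0, 89 - 90) = 0.
Neighbor 4: others sum to 75; max(0, 89 - 75) = 14.
Neighbor 5: others sum to 85; max(0, 89 - 85) = 4.
Total collected = 9 + 15 + 0 + 14 + 4 = 42.

42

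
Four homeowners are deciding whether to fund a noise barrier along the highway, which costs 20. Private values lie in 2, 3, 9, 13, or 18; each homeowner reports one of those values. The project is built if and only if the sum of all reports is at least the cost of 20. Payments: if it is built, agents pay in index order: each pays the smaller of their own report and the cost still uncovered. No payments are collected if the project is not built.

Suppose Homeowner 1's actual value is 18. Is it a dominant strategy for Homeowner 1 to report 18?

No

Consider the case where Homeowner 2 reports 2, Homeowner 3 reports 2 and Homeowner 4 reports 3.
Truthful report 18: project built, pays 18, utility 18 - 18 = 0.
Report 13 instead: project built, pays 13, utility 18 - 13 = 5.
Since 5 > 0, reporting 13 is strictly better here, so truthful reporting is not dominant.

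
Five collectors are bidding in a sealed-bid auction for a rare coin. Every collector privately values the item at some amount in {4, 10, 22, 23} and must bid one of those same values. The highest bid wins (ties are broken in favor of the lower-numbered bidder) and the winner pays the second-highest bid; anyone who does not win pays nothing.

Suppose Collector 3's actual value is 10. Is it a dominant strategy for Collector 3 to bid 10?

Check each profile of the others' bids and compare truth against every alternative bid.
Others bid (4, 4, 4, 4): truth gives 6, best alternative gives 6.
Others bid (4, 4, 4, 10): truth gives 0, best alternative gives 0.
Others bid (4, 4, 4, 22): truth gives 0, best alternative gives 0.
Others bid (4, 4, 4, 23): truth gives 0, best alternative gives 0.
Others bid (4, 4, 10, 4): truth gives 0, best alternative gives 0.
Others bid (4, 4, 10, 10): truth gives 0, best alternative gives 0.
(Remaining 250 profiles checked similarly; truth is weakly best in each.)
In every case the truthful bid is at least as good as any alternative, so it is a dominant strategy.

Yes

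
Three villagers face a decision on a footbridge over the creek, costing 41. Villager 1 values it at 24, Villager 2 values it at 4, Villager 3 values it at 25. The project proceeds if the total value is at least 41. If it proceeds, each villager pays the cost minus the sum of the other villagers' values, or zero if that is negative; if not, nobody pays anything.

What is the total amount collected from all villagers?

Total value 53 ≥ cost 41, so it is built.
Villager 1: others sum to 29; max(0, 41 - 29) = 12.
Villager 2: others sum to 49; max(0, 41 - 49) = 0.
Villager 3: others sum to 28; max(0, 41 - 28) = 13.
Total collected = 12 + 0 + 13 = 25.

25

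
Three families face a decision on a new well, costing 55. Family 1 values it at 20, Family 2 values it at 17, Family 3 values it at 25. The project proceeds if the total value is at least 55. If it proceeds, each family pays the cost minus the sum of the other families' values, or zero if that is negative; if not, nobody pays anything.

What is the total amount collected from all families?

Total value 62 ≥ cost 55, so it is built.
Family 1: others sum to 42; max(0, 55 - 42) = 13.
Family 2: others sum to 45; max(0, 55 - 45) = 10.
Family 3: others sum to 37; max(0, 55 - 37) = 18.
Total collected = 13 + 10 + 18 = 41.

41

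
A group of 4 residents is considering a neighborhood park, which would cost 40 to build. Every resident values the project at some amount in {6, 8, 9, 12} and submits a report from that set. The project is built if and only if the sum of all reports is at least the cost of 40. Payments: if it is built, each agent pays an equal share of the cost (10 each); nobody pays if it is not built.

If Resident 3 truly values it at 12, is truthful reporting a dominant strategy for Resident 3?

Check each profile of the others' reports and compare truth against every alternative report.
Others report (6, 12, 12): truth gives 2, best alternative gives 0.
Others report (8, 8, 12): truth gives 2, best alternative gives 0.
Others report (8, 9, 12): truth gives 2, best alternative gives 0.
Others report (8, 12, 8): truth gives 2, best alternative gives 0.
Others report (8, 12, 9): truth gives 2, best alternative gives 0.
Others report (9, 8, 12): truth gives 2, best alternative gives 0.
(Remaining 58 profiles checked similarly; truth is weakly best in each.)
In every case the truthful report is at least as good as any alternative, so it is a dominant strategy.

Yes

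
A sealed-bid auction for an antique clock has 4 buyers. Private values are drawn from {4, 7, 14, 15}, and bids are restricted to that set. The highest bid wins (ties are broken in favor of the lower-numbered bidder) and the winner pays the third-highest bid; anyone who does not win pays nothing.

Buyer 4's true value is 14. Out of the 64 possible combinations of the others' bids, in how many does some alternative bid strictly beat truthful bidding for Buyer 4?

12

Others bid (4, 4, 14): truth gives 0; bid 15 gives 10 > 0. Violating.
Others bid (4, 7, 14): truth gives 0; bid 15 gives 7 > 0. Violating.
Others bid (4, 14, 4): truth gives 0; bid 15 gives 10 > 0. Violating.
Others bid (4, 14, 7): truth gives 0; bid 15 gives 7 > 0. Violating.
Others bid (4, 4, 4): truth gives 10; no alternative beats it.
Others bid (4, 4, 7): truth gives 10; no alternative beats it.
(Checking all 64 profiles: 12 have a profitable deviation, 52 do not.)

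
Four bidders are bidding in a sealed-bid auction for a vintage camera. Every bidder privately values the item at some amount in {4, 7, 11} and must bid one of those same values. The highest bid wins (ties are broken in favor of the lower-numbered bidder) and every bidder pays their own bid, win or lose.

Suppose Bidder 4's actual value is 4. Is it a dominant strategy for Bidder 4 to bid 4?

Consider the case where Bidder 1 bids 4, Bidder 2 bids 4 and Bidder 3 bids 4.
Truthful bid 4: loses but pays 4, utility -4.
Bid 7 instead: wins, pays 7, utility 4 - 7 = -3.
Since -3 > -4, bidding 7 is strictly better here, so truthful bidding is not dominant.

No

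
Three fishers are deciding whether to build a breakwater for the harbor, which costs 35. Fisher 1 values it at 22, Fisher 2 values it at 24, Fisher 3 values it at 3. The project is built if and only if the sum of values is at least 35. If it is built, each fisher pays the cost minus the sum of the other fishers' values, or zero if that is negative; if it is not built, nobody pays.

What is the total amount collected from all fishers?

18

Total value 49 ≥ cost 35, so it is built.
Fisher 1: others sum to 27; max(0, 35 - 27) = 8.
Fisher 2: others sum to 25; max(0, 35 - 25) = 10.
Fisher 3: others sum to 46; max(0, 35 - 46) = 0.
Total collected = 8 + 10 + 0 = 18.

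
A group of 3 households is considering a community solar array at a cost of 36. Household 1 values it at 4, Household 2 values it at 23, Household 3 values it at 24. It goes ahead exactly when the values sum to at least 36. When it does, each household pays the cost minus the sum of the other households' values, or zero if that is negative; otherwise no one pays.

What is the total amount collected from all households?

17

Total value 51 ≥ cost 36, so it is built.
Household 1: others sum to 47; max(0, 36 - 47) = 0.
Household 2: others sum to 28; max(0, 36 - 28) = 8.
Household 3: others sum to 27; max(0, 36 - 27) = 9.
Total collected = 0 + 8 + 9 = 17.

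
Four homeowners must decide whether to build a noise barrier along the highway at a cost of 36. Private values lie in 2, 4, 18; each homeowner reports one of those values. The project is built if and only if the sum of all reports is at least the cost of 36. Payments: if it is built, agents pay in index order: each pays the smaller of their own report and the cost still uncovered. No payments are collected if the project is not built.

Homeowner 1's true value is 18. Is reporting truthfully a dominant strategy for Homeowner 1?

No

Consider the case where Homeowner 2 reports 2, Homeowner 3 reports 18 and Homeowner 4 reports 18.
Truthful report 18: project built, pays 18, utility 18 - 18 = 0.
Report 2 instead: project built, pays 2, utility 18 - 2 = 16.
Since 16 > 0, reporting 2 is strictly better here, so truthful reporting is not dominant.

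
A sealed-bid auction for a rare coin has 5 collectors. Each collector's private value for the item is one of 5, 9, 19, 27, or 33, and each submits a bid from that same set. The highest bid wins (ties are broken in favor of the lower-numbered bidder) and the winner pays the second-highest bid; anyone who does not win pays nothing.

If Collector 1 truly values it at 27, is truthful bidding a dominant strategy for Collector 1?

Yes

Check each profile of the others' bids and compare truth against every alternative bid.
Others bid (5, 5, 5, 5): truth gives 22, best alternative gives 22.
Others bid (5, 5, 5, 9): truth gives 18, best alternative gives 18.
Others bid (5, 5, 9, 5): truth gives 18, best alternative gives 18.
Others bid (5, 5, 9, 9): truth gives 18, best alternative gives 18.
Others bid (5, 9, 5, 5): truth gives 18, best alternative gives 18.
Others bid (5, 9, 5, 9): truth gives 18, best alternative gives 18.
(Remaining 619 profiles checked similarly; truth is weakly best in each.)
In every case the truthful bid is at least as good as any alternative, so it is a dominant strategy.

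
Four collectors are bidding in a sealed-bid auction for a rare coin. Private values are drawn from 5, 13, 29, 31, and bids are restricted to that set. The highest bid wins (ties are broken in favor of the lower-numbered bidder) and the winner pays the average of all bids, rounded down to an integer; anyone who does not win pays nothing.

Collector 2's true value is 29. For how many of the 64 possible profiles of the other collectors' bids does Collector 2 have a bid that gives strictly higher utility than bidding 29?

Others bid (5, 5, 5): truth gives 18; bid 13 gives 22 > 18. Violating.
Others bid (5, 5, 13): truth gives 16; bid 13 gives 20 > 16. Violating.
Others bid (5, 5, 31): truth gives 0; bid 31 gives 11 > 0. Violating.
Others bid (5, 13, 5): truth gives 16; bid 13 gives 20 > 16. Violating.
Others bid (5, 5, 29): truth gives 12; no alternative beats it.
Others bid (5, 13, 29): truth gives 10; no alternative beats it.
(Checking all 64 profiles: 30 have a profitable deviation, 34 do not.)

30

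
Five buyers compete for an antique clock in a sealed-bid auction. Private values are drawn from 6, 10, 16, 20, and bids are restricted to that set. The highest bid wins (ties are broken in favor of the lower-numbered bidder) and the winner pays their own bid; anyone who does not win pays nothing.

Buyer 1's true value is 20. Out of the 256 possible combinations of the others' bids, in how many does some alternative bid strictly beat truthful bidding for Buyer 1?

Others bid (6, 6, 6, 6): truth gives 0; bid 6 gives 14 > 0. Violating.
Others bid (6, 6, 6, 10): truth gives 0; bid 10 gives 10 > 0. Violating.
Others bid (6, 6, 6, 16): truth gives 0; bid 16 gives 4 > 0. Violating.
Others bid (6, 6, 10, 6): truth gives 0; bid 10 gives 10 > 0. Violating.
Others bid (6, 6, 6, 20): truth gives 0; no alternative beats it.
Others bid (6, 6, 10, 20): truth gives 0; no alternative beats it.
(Checking all 256 profiles: 81 have a profitable deviation, 175 do not.)

81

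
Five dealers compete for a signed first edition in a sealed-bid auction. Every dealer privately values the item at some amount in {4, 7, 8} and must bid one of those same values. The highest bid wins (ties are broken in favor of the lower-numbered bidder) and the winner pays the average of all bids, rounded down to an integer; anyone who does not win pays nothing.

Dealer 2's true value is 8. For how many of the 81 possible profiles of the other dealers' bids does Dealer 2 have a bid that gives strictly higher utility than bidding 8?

3

Others bid (4, 4, 7, 7): truth gives 2; bid 7 gives 3 > 2. Violating.
Others bid (4, 7, 4, 7): truth gives 2; bid 7 gives 3 > 2. Violating.
Others bid (4, 7, 7, 4): truth gives 2; bid 7 gives 3 > 2. Violating.
Others bid (4, 4, 4, 4): truth gives 4; no alternative beats it.
Others bid (4, 4, 4, 7): truth gives 3; no alternative beats it.
(Checking all 81 profiles: 3 have a profitable deviation, 78 do not.)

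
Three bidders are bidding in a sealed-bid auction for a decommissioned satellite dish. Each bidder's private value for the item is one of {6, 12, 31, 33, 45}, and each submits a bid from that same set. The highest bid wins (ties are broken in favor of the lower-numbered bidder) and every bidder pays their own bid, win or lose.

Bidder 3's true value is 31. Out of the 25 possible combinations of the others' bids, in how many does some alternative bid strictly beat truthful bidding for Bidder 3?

22

Others bid (6, 6): truth gives 0; bid 12 gives 19 > 0. Violating.
Others bid (6, 31): truth gives -31; bid 33 gives -2 > -31. Violating.
Others bid (6, 33): truth gives -31; bid 6 gives -6 > -31. Violating.
Others bid (6, 45): truth gives -31; bid 6 gives -6 > -31. Violating.
Others bid (6, 12): truth gives 0; no alternative beats it.
Others bid (12, 6): truth gives 0; no alternative beats it.
(Checking all 25 profiles: 22 have a profitable deviation, 3 do not.)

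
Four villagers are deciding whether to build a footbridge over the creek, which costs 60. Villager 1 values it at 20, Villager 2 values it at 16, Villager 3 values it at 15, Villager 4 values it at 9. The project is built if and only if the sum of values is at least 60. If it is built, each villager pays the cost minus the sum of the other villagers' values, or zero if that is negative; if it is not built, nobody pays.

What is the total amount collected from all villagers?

60

Total value 60 ≥ cost 60, so it is built.
Villager 1: others sum to 40; max(0, 60 - 40) = 20.
Villager 2: others sum to 44; max(0, 60 - 44) = 16.
Villager 3: others sum to 45; max(0, 60 - 45) = 15.
Villager 4: others sum to 51; max(0, 60 - 51) = 9.
Total collected = 20 + 16 + 15 + 9 = 60.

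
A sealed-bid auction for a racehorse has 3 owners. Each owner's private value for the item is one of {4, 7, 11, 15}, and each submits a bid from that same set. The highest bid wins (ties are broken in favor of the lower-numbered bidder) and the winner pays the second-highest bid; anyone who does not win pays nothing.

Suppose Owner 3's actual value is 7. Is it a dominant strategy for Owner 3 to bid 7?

Check each profile of the others' bids and compare truth against every alternative bid.
Others bid (4, 4): truth gives 3, best alternative gives 3.
Others bid (4, 7): truth gives 0, best alternative gives 0.
Others bid (4, 11): truth gives 0, best alternative gives 0.
Others bid (4, 15): truth gives 0, best alternative gives 0.
Others bid (7, 4): truth gives 0, best alternative gives 0.
Others bid (7, 7): truth gives 0, best alternative gives 0.
(Remaining 10 profiles checked similarly; truth is weakly best in each.)
In every case the truthful bid is at least as good as any alternative, so it is a dominant strategy.

Yes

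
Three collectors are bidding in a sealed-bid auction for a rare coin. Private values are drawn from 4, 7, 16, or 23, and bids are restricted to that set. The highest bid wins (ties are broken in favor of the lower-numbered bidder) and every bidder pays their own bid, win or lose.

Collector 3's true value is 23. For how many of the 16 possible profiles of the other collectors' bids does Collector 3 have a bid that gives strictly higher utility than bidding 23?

Others bid (4, 4): truth gives 0; bid 7 gives 16 > 0. Violating.
Others bid (4, 7): truth gives 0; bid 16 gives 7 > 0. Violating.
Others bid (4, 23): truth gives -23; bid 4 gives -4 > -23. Violating.
Others bid (7, 4): truth gives 0; bid 16 gives 7 > 0. Violating.
Others bid (4, 16): truth gives 0; no alternative beats it.
Others bid (7, 16): truth gives 0; no alternative beats it.
(Checking all 16 profiles: 11 have a profitable deviation, 5 do not.)

11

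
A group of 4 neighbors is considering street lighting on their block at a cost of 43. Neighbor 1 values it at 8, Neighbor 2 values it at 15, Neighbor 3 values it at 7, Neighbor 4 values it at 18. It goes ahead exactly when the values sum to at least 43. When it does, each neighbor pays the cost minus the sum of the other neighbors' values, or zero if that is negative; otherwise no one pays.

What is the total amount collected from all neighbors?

Total value 48 ≥ cost 43, so it is built.
Neighbor 1: others sum to 40; max(0, 43 - 40) = 3.
Neighbor 2: others sum to 33; max(0, 43 - 33) = 10.
Neighbor 3: others sum to 41; max(0, 43 - 41) = 2.
Neighbor 4: others sum to 30; max(0, 43 - 30) = 13.
Total collected = 3 + 10 + 2 + 13 = 28.

28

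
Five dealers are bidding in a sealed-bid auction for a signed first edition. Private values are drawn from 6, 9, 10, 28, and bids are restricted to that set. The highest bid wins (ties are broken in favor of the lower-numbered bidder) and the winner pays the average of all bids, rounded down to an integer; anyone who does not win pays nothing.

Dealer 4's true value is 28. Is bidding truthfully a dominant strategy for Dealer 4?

Consider the case where Dealer 1 bids 6, Dealer 2 bids 6, Dealer 3 bids 6 and Dealer 5 bids 6.
Truthful bid 28: wins, pays 10, utility 28 - 10 = 18.
Bid 9 instead: wins, pays 6, utility 28 - 6 = 22.
Since 22 > 18, bidding 9 is strictly better here, so truthful bidding is not dominant.

No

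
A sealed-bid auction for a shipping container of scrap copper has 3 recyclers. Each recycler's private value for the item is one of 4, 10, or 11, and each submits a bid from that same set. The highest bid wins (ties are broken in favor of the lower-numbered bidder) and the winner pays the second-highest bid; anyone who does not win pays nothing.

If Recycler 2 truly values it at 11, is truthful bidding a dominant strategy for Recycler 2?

Yes

Check each profile of the others' bids and compare truth against every alternative bid.
Others bid (10, 4): truth gives 1, best alternative gives 0.
Others bid (10, 10): truth gives 1, best alternative gives 0.
Others bid (4, 4): truth gives 7, best alternative gives 7.
Others bid (4, 10): truth gives 1, best alternative gives 1.
Others bid (4, 11): truth gives 0, best alternative gives 0.
Others bid (10, 11): truth gives 0, best alternative gives 0.
(Remaining 3 profiles checked similarly; truth is weakly best in each.)
In every case the truthful bid is at least as good as any alternative, so it is a dominant strategy.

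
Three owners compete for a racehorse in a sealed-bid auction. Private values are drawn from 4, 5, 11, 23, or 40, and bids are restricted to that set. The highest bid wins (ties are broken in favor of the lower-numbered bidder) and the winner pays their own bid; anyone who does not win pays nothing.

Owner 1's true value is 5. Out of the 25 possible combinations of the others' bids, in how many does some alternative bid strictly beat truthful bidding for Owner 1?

Others bid (4, 4): truth gives 0; bid 4 gives 1 > 0. Violating.
Others bid (4, 5): truth gives 0; no alternative beats it.
Others bid (4, 11): truth gives 0; no alternative beats it.
(Checking all 25 profiles: 1 has a profitable deviation, 24 do not.)

1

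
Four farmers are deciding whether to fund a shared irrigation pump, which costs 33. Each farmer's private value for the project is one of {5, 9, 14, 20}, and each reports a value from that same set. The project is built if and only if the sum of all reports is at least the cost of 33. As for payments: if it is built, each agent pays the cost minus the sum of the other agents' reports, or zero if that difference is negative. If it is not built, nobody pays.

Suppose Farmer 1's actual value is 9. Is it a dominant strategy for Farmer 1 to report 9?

Yes

Check each profile of the others' reports and compare truth against every alternative report.
Others report (5, 9, 20): truth gives 9, best alternative gives 9.
Others report (5, 14, 14): truth gives 9, best alternative gives 9.
Others report (5, 14, 20): truth gives 9, best alternative gives 9.
Others report (5, 20, 9): truth gives 9, best alternative gives 9.
Others report (5, 20, 14): truth gives 9, best alternative gives 9.
Others report (5, 20, 20): truth gives 9, best alternative gives 9.
(Remaining 58 profiles checked similarly; truth is weakly best in each.)
In every case the truthful report is at least as good as any alternative, so it is a dominant strategy.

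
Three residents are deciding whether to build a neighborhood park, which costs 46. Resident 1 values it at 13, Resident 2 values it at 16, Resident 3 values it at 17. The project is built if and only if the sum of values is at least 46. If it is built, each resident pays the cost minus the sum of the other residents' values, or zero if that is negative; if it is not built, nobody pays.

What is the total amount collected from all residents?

46

Total value 46 ≥ cost 46, so it is built.
Resident 1: others sum to 33; max(0, 46 - 33) = 13.
Resident 2: others sum to 30; max(0, 46 - 30) = 16.
Resident 3: others sum to 29; max(0, 46 - 29) = 17.
Total collected = 13 + 16 + 17 = 46.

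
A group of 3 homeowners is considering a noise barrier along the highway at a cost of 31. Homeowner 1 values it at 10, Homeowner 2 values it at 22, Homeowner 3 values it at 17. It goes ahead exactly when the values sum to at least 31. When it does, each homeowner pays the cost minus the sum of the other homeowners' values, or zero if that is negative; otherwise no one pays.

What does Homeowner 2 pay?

Total value 49 ≥ cost 31, so the project is built.
The other homeowners' values sum to 27.
Cost minus that sum is 31 - 27 = 4.

4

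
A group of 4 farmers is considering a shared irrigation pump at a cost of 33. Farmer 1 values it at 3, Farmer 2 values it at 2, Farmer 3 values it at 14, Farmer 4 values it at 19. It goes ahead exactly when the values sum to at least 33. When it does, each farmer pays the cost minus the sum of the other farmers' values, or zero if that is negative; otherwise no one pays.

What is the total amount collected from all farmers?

23

Total value 38 ≥ cost 33, so it is built.
Farmer 1: others sum to 35; max(0, 33 - 35) = 0.
Farmer 2: others sum to 36; max(0, 33 - 36) = 0.
Farmer 3: others sum to 24; max(0, 33 - 24) = 9.
Farmer 4: others sum to 19; max(0, 33 - 19) = 14.
Total collected = 0 + 0 + 9 + 14 = 23.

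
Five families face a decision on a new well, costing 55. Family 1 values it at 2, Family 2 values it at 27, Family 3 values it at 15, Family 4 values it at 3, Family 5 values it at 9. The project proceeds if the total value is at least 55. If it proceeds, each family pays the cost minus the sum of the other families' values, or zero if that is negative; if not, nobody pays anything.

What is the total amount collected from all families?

Total value 56 ≥ cost 55, so it is built.
Family 1: others sum to 54; max(0, 55 - 54) = 1.
Family 2: others sum to 29; max(0, 55 - 29) = 26.
Family 3: others sum to 41; max(0, 55 - 41) = 14.
Family 4: others sum to 53; max(0, 55 - 53) = 2.
Family 5: others sum to 47; max(0, 55 - 47) = 8.
Total collected = 1 + 26 + 14 + 2 + 8 = 51.

51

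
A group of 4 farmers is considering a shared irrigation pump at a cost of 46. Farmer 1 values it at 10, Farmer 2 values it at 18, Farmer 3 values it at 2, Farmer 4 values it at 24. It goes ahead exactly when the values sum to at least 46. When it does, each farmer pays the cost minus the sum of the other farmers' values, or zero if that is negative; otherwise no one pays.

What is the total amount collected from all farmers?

Total value 54 ≥ cost 46, so it is built.
Farmer 1: others sum to 44; max(0, 46 - 44) = 2.
Farmer 2: others sum to 36; max(0, 46 - 36) = 10.
Farmer 3: others sum to 52; max(0, 46 - 52) = 0.
Farmer 4: others sum to 30; max(0, 46 - 30) = 16.
Total collected = 2 + 10 + 0 + 16 = 28.

28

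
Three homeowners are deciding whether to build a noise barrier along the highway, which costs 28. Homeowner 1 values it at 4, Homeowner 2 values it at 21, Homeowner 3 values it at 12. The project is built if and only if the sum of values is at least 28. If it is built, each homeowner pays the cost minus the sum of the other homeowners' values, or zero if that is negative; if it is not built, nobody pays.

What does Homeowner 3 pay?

Total value 37 ≥ cost 28, so the project is built.
The other homeowners' values sum to 25.
Cost minus that sum is 28 - 25 = 3.

3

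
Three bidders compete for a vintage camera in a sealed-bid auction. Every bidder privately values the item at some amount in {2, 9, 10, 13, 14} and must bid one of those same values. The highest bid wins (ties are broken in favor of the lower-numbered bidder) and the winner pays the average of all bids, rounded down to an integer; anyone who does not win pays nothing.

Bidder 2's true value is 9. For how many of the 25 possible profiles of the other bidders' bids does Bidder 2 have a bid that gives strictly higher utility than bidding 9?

Others bid (2, 10): truth gives 0; bid 10 gives 2 > 0. Violating.
Others bid (9, 2): truth gives 0; bid 10 gives 2 > 0. Violating.
Others bid (10, 2): truth gives 0; bid 13 gives 1 > 0. Violating.
Others bid (2, 2): truth gives 5; no alternative beats it.
Others bid (2, 9): truth gives 3; no alternative beats it.
(Checking all 25 profiles: 3 have a profitable deviation, 22 do not.)

3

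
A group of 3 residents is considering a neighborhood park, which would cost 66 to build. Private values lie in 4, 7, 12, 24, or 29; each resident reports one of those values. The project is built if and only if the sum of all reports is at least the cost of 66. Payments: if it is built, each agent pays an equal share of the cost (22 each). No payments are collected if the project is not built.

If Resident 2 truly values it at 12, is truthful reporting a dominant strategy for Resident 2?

No

Consider the case where Resident 1 reports 29 and Resident 3 reports 29.
Truthful report 12: project built, pays 22, utility 12 - 22 = -10.
Report 4 instead: project not built, utility 0.
Since 0 > -10, reporting 4 is strictly better here, so truthful reporting is not dominant.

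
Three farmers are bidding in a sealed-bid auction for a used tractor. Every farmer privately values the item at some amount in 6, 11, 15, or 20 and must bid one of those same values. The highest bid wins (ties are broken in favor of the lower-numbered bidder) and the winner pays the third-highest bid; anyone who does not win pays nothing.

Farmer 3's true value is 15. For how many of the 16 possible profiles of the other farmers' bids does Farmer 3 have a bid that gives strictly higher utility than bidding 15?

4

Others bid (6, 15): truth gives 0; bid 20 gives 9 > 0. Violating.
Others bid (11, 15): truth gives 0; bid 20 gives 4 > 0. Violating.
Others bid (15, 6): truth gives 0; bid 20 gives 9 > 0. Violating.
Others bid (15, 11): truth gives 0; bid 20 gives 4 > 0. Violating.
Others bid (6, 6): truth gives 9; no alternative beats it.
Others bid (6, 11): truth gives 9; no alternative beats it.
(Checking all 16 profiles: 4 have a profitable deviation, 12 do not.)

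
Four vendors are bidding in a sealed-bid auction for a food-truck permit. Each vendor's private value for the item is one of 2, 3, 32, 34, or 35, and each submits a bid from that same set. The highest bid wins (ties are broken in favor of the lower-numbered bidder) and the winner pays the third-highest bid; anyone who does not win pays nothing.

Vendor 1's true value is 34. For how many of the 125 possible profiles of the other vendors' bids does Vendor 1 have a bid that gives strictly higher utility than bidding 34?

Others bid (2, 2, 35): truth gives 0; bid 35 gives 32 > 0. Violating.
Others bid (2, 3, 35): truth gives 0; bid 35 gives 31 > 0. Violating.
Others bid (2, 32, 35): truth gives 0; bid 35 gives 2 > 0. Violating.
Others bid (2, 35, 2): truth gives 0; bid 35 gives 32 > 0. Violating.
Others bid (2, 2, 2): truth gives 32; no alternative beats it.
Others bid (2, 2, 3): truth gives 32; no alternative beats it.
(Checking all 125 profiles: 27 have a profitable deviation, 98 do not.)

27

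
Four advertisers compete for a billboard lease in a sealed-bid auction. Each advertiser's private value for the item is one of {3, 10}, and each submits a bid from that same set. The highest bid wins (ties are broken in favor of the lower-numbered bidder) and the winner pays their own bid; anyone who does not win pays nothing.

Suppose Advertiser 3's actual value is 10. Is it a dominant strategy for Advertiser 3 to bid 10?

Yes

Check each profile of the others' bids and compare truth against every alternative bid.
Others bid (3, 3, 3): truth gives 0, best alternative gives 0.
Others bid (3, 3, 10): truth gives 0, best alternative gives 0.
Others bid (3, 10, 3): truth gives 0, best alternative gives 0.
Others bid (3, 10, 10): truth gives 0, best alternative gives 0.
Others bid (10, 3, 3): truth gives 0, best alternative gives 0.
Others bid (10, 3, 10): truth gives 0, best alternative gives 0.
(Remaining 2 profiles checked similarly; truth is weakly best in each.)
In every case the truthful bid is at least as good as any alternative, so it is a dominant strategy.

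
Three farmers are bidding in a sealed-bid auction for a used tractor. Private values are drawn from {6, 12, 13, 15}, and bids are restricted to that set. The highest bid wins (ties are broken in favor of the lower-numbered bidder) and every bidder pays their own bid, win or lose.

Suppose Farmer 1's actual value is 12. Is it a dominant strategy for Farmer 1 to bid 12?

No

Consider the case where Farmer 2 bids 6 and Farmer 3 bids 6.
Truthful bid 12: wins, pays 12, utility 12 - 12 = 0.
Bid 6 instead: wins, pays 6, utility 12 - 6 = 6.
Since 6 > 0, bidding 6 is strictly better here, so truthful bidding is not dominant.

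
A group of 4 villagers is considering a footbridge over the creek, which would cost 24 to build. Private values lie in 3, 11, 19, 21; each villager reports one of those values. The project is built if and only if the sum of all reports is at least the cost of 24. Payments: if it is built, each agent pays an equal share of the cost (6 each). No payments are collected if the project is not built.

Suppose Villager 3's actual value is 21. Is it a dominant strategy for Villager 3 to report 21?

Check each profile of the others' reports and compare truth against every alternative report.
Others report (3, 3, 3): truth gives 15, best alternative gives 15.
Others report (3, 3, 11): truth gives 15, best alternative gives 15.
Others report (3, 3, 19): truth gives 15, best alternative gives 15.
Others report (3, 3, 21): truth gives 15, best alternative gives 15.
Others report (3, 11, 3): truth gives 15, best alternative gives 15.
Others report (3, 11, 11): truth gives 15, best alternative gives 15.
(Remaining 58 profiles checked similarly; truth is weakly best in each.)
In every case the truthful report is at least as good as any alternative, so it is a dominant strategy.

Yes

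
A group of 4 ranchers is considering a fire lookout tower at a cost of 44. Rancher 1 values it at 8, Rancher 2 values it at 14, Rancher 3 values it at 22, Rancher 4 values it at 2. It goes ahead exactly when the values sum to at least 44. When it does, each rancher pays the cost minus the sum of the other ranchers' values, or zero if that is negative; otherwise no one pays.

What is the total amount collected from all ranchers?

Total value 46 ≥ cost 44, so it is built.
Rancher 1: others sum to 38; max(0, 44 - 38) = 6.
Rancher 2: others sum to 32; max(0, 44 - 32) = 12.
Rancher 3: others sum to 24; max(0, 44 - 24) = 20.
Rancher 4: others sum to 44; max(0, 44 - 44) = 0.
Total collected = 6 + 12 + 20 + 0 = 38.

38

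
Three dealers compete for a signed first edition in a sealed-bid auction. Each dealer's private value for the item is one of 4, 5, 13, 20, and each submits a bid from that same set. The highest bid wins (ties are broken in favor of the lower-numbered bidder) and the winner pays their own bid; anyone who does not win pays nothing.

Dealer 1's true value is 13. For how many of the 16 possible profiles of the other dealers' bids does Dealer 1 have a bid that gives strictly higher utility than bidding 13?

Others bid (4, 4): truth gives 0; bid 4 gives 9 > 0. Violating.
Others bid (4, 5): truth gives 0; bid 5 gives 8 > 0. Violating.
Others bid (5, 4): truth gives 0; bid 5 gives 8 > 0. Violating.
Others bid (5, 5): truth gives 0; bid 5 gives 8 > 0. Violating.
Others bid (4, 13): truth gives 0; no alternative beats it.
Others bid (4, 20): truth gives 0; no alternative beats it.
(Checking all 16 profiles: 4 have a profitable deviation, 12 do not.)

4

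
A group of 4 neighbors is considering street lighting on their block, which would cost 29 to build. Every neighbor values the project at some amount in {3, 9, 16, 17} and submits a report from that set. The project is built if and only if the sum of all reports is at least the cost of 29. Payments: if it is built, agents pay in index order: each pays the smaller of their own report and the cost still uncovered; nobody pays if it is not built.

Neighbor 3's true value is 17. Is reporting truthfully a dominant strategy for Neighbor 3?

No

Consider the case where Neighbor 1 reports 3, Neighbor 2 reports 3 and Neighbor 4 reports 9.
Truthful report 17: project built, pays 17, utility 17 - 17 = 0.
Report 16 instead: project built, pays 16, utility 17 - 16 = 1.
Since 1 > 0, reporting 16 is strictly better here, so truthful reporting is not dominant.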